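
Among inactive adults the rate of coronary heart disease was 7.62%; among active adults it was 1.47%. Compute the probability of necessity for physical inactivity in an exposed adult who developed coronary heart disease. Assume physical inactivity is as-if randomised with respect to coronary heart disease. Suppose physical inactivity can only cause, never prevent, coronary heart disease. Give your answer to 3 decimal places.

p₁ = 0.0762, p₀ = 0.0147.
Under exogeneity and monotonicity, PN = (p₁ − p₀) / p₁.
PN = (0.0762 − 0.0147) / 0.0762 = 0.0615 / 0.0762 ≈ 0.8071

PN ≈ 0.807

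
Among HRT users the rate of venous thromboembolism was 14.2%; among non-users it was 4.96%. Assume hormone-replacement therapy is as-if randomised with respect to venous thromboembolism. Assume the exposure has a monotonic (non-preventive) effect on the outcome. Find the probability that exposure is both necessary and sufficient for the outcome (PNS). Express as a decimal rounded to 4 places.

PNS ≈ 0.0924

p₁ = 0.142, p₀ = 0.0496.
Under exogeneity and monotonicity, PNS = p₁ − p₀.
PNS = 0.142 − 0.0496 = 0.0924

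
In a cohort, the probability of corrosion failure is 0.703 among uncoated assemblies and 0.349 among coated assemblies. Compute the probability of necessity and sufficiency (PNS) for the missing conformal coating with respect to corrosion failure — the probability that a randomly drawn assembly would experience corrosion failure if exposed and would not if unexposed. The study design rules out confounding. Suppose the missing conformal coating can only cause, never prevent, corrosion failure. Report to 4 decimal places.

Let p₁ = 0.703, p₀ = 0.349.
Under exogeneity and monotonicity, PNS = p₁ − p₀.
PNS = 0.703 − 0.349 = 0.354

PNS ≈ 0.3540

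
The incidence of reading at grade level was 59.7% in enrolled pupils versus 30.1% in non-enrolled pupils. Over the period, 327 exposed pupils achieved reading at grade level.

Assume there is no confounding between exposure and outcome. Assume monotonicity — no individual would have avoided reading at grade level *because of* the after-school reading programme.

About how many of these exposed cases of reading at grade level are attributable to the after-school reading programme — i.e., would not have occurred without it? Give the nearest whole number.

about 162 cases

p₁ = 0.597, p₀ = 0.301.
PN = (p₁ − p₀)/p₁ = (0.597 − 0.301) / 0.597 ≈ 0.49581.
Attributable cases ≈ PN × (exposed cases) = 0.49581 × 327 ≈ 162.13.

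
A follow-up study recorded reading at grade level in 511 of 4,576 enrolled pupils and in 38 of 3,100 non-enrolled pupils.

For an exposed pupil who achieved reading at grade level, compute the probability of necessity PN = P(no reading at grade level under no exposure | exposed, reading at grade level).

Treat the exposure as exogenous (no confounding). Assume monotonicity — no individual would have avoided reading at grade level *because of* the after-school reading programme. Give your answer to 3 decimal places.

p₁ = P(outcome | exposed) = 511/4576 = 0.11167
p₀ = P(outcome | unexposed) = 38/3100 = 0.012258
Under exogeneity and monotonicity, PN = (p₁ − p₀) / p₁.
PN = (0.11167 − 0.012258) / 0.11167 = 0.099412 / 0.11167 ≈ 0.8902

PN ≈ 0.890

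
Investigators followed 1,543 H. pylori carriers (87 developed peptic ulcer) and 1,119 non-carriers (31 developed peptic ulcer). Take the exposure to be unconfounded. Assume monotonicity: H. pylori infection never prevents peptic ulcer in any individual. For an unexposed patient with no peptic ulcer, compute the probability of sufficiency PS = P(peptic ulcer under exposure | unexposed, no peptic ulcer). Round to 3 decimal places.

p₁ = P(outcome | exposed) = 87/1543 = 0.056384
p₀ = P(outcome | unexposed) = 31/1119 = 0.027703
Under exogeneity and monotonicity, PS = (p₁ − p₀) / (1 − p₀).
PS = (0.056384 − 0.027703) / (1 − 0.027703) = 0.02868 / 0.9723 ≈ 0.0295

PS ≈ 0.029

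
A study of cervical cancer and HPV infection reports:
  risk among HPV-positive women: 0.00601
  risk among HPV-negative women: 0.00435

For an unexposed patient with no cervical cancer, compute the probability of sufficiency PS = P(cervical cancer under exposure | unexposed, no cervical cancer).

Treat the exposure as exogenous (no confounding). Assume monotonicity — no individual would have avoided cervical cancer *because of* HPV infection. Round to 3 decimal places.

Let p₁ = 0.00601, p₀ = 0.00435.
Under exogeneity and monotonicity, PS = (p₁ − p₀) / (1 − p₀).
PS = (0.00601 − 0.00435) / (1 − 0.00435) = 0.00166 / 0.99565 ≈ 0.0017

PS ≈ 0.002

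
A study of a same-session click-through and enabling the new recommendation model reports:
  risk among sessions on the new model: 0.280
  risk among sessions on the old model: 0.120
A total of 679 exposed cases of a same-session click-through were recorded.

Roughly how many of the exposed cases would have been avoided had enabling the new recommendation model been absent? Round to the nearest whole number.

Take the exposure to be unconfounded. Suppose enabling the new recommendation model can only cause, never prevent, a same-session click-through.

Let p₁ = 0.28, p₀ = 0.12.
PN = (p₁ − p₀)/p₁ = (0.28 − 0.12) / 0.28 ≈ 0.57143.
Attributable cases ≈ PN × (exposed cases) = 0.57143 × 679 ≈ 388.00.

about 388 cases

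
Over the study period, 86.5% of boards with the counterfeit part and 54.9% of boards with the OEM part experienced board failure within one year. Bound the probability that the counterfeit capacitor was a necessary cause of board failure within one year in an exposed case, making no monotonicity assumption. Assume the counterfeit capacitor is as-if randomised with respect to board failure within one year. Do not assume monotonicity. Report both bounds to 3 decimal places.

0.365 ≤ PN ≤ 0.521

p₁ = 0.865, p₀ = 0.549.
Under exogeneity alone the bounds on PN are max{0,(p₁−p₀)/p₁} ≤ PN ≤ min{1,(1−p₀)/p₁}.
  lower = (p₁ − p₀)/p₁ = 0.316 / 0.865 ≈ 0.3653
  upper = min{1, (1 − p₀)/p₁} = 0.451 / 0.865 ≈ 0.5214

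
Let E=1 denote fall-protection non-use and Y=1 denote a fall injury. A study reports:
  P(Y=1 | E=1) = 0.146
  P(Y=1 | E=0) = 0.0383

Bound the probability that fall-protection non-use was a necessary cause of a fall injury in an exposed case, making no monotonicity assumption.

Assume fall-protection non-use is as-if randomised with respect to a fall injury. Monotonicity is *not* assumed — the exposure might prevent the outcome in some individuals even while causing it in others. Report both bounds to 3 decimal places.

0.738 ≤ PN ≤ 1.000

Let p₁ = 0.146, p₀ = 0.0383.
Under exogeneity alone the bounds on PN are max{0,(p₁−p₀)/p₁} ≤ PN ≤ min{1,(1−p₀)/p₁}.
  lower = (p₁ − p₀)/p₁ = 0.1077 / 0.146 ≈ 0.7377
  upper = min{1, (1 − p₀)/p₁} = 0.9617 / 0.146 ≈ 6.5870 → capped at 1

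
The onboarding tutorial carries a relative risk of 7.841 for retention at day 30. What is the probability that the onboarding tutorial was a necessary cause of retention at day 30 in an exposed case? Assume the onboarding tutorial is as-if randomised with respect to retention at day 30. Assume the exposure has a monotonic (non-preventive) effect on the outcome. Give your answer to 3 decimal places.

PN ≈ 0.872

Under exogeneity and monotonicity, PN = (RR − 1) / RR = 1 − 1/RR.
PN = (7.841 − 1) / 7.841 = 6.841 / 7.841 ≈ 0.8725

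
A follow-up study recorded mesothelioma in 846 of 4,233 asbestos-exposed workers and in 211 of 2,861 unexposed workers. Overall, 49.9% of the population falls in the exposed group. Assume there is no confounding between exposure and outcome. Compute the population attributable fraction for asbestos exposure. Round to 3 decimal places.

PAF ≈ 0.460

p₁ = P(outcome | exposed) = 846/4233 = 0.19986
p₀ = P(outcome | unexposed) = 211/2861 = 0.07375
Overall risk P(Y=1) = π·p₁ + (1−π)·p₀ = 0.499×0.19986 + 0.501×0.07375 = 0.13668.
Under exogeneity, PAF = [P(Y=1) − p₀] / P(Y=1).
PAF = (0.13668 − 0.07375) / 0.13668 ≈ 0.4604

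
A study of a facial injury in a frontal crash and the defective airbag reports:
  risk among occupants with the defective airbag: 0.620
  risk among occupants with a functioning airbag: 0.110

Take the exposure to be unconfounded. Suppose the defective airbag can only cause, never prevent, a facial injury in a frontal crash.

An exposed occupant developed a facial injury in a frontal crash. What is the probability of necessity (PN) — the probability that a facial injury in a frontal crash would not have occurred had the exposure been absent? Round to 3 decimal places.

PN ≈ 0.823

Let p₁ = 0.62, p₀ = 0.11.
Under exogeneity and monotonicity, PN = (p₁ − p₀) / p₁.
PN = (0.62 − 0.11) / 0.62 = 0.51 / 0.62 ≈ 0.8226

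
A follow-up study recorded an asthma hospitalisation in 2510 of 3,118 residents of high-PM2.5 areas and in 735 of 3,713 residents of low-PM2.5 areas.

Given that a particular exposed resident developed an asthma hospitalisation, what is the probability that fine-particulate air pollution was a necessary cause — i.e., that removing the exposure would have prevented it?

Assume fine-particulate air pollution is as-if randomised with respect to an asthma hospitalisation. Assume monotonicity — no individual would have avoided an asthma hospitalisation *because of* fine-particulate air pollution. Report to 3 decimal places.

PN ≈ 0.754

p₁ = P(outcome | exposed) = 2510/3118 = 0.805
p₀ = P(outcome | unexposed) = 735/3713 = 0.19795
Under exogeneity and monotonicity, PN = (p₁ − p₀) / p₁.
PN = (0.805 − 0.19795) / 0.805 = 0.60705 / 0.805 ≈ 0.7541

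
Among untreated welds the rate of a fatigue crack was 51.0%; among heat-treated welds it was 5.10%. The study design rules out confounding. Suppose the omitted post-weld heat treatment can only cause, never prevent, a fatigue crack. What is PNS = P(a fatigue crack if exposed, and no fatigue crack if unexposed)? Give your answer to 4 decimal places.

p₁ = 0.51, p₀ = 0.051.
Under exogeneity and monotonicity, PNS = p₁ − p₀.
PNS = 0.51 − 0.051 = 0.459

PNS ≈ 0.4590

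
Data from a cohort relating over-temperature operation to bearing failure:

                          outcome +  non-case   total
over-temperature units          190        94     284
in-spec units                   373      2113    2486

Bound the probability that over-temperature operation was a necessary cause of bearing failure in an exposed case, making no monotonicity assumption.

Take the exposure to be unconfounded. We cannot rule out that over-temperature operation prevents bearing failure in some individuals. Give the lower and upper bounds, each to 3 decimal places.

0.776 ≤ PN ≤ 1.000

p₁ = P(outcome | exposed) = 190/284 = 0.66901
p₀ = P(outcome | unexposed) = 373/2486 = 0.15004
Under exogeneity alone the bounds on PN are max{0,(p₁−p₀)/p₁} ≤ PN ≤ min{1,(1−p₀)/p₁}.
  lower = (p₁ − p₀)/p₁ = 0.51897 / 0.66901 ≈ 0.7757
  upper = min{1, (1 − p₀)/p₁} = 0.84996 / 0.66901 ≈ 1.2705 → capped at 1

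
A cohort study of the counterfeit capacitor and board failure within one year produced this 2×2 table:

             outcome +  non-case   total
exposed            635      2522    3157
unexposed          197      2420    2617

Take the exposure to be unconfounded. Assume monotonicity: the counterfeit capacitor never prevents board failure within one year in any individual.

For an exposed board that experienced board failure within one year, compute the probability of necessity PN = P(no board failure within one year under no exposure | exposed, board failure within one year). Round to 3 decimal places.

p₁ = P(outcome | exposed) = 635/3157 = 0.20114
p₀ = P(outcome | unexposed) = 197/2617 = 0.075277
Under exogeneity and monotonicity, PN = (p₁ − p₀)/p₁.
PN = (0.20114 − 0.075277) / 0.20114 ≈ 0.6257

PN ≈ 0.626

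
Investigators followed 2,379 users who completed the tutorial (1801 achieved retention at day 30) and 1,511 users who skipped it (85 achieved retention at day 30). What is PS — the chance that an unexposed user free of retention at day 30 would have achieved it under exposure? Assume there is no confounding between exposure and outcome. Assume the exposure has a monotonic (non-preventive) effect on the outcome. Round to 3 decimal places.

p₁ = P(outcome | exposed) = 1801/2379 = 0.75704
p₀ = P(outcome | unexposed) = 85/1511 = 0.056254
Under exogeneity and monotonicity, PS = (p₁ − p₀) / (1 − p₀).
PS = (0.75704 − 0.056254) / (1 − 0.056254) = 0.70079 / 0.94375 ≈ 0.7426

PS ≈ 0.743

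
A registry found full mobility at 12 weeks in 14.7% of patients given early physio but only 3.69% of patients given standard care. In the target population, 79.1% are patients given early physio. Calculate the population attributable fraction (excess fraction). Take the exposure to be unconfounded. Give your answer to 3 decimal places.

p₁ = 0.147, p₀ = 0.0369.
Overall risk P(Y=1) = π·p₁ + (1−π)·p₀ = 0.791×0.147 + 0.209×0.0369 = 0.12399.
Under exogeneity, PAF = [P(Y=1) − p₀] / P(Y=1).
PAF = (0.12399 − 0.0369) / 0.12399 ≈ 0.7024

PAF ≈ 0.702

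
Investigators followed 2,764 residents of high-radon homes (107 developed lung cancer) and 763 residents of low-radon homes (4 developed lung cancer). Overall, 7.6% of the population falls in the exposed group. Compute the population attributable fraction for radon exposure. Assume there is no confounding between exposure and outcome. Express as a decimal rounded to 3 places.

p₁ = P(outcome | exposed) = 107/2764 = 0.038712
p₀ = P(outcome | unexposed) = 4/763 = 0.0052425
Overall risk P(Y=1) = π·p₁ + (1−π)·p₀ = 0.076×0.038712 + 0.924×0.0052425 = 0.0077861.
Under exogeneity, PAF = [P(Y=1) − p₀] / P(Y=1).
PAF = (0.0077861 − 0.0052425) / 0.0077861 ≈ 0.3267

PAF ≈ 0.327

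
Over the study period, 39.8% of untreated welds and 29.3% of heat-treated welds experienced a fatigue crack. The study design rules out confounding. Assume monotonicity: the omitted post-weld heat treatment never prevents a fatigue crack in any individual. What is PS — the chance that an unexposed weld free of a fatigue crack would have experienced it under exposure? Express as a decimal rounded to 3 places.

PS ≈ 0.149

p₁ = 0.398, p₀ = 0.293.
Under exogeneity and monotonicity, PS = (p₁ − p₀) / (1 − p₀).
PS = (0.398 − 0.293) / (1 − 0.293) = 0.105 / 0.707 ≈ 0.1485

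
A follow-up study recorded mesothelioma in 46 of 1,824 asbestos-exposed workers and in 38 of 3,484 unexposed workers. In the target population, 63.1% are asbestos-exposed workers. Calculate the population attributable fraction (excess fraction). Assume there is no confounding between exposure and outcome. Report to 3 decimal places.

PAF ≈ 0.453

p₁ = P(outcome | exposed) = 46/1824 = 0.025219
p₀ = P(outcome | unexposed) = 38/3484 = 0.010907
Overall risk P(Y=1) = π·p₁ + (1−π)·p₀ = 0.631×0.025219 + 0.369×0.010907 = 0.019938.
Under exogeneity, PAF = [P(Y=1) − p₀] / P(Y=1).
PAF = (0.019938 − 0.010907) / 0.019938 ≈ 0.4530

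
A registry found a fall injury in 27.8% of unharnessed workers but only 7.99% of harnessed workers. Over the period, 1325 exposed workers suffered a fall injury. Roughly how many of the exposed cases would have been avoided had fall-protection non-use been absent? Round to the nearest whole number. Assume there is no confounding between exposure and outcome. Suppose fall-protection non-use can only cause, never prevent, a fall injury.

p₁ = 0.278, p₀ = 0.0799.
PN = (p₁ − p₀)/p₁ = (0.278 − 0.0799) / 0.278 ≈ 0.71259.
Attributable cases ≈ PN × (exposed cases) = 0.71259 × 1325 ≈ 944.18.

about 944 cases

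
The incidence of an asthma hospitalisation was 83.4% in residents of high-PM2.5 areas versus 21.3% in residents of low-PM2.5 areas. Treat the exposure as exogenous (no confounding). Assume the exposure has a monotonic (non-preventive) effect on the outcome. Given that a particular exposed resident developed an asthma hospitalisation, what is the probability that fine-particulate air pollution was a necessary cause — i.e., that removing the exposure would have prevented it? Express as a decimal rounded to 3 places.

PN ≈ 0.745

p₁ = 0.834, p₀ = 0.213.
Under exogeneity and monotonicity, PN = (p₁ − p₀) / p₁.
PN = (0.834 − 0.213) / 0.834 = 0.621 / 0.834 ≈ 0.7446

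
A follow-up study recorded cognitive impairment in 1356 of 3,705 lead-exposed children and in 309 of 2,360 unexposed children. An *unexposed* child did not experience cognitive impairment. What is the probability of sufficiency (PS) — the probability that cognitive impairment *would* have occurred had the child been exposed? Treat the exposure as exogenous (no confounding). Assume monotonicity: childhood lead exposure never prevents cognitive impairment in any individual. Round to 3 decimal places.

PS ≈ 0.270

p₁ = P(outcome | exposed) = 1356/3705 = 0.36599
p₀ = P(outcome | unexposed) = 309/2360 = 0.13093
Under exogeneity and monotonicity, PS = (p₁ − p₀) / (1 − p₀).
PS = (0.36599 − 0.13093) / (1 − 0.13093) = 0.23506 / 0.86907 ≈ 0.2705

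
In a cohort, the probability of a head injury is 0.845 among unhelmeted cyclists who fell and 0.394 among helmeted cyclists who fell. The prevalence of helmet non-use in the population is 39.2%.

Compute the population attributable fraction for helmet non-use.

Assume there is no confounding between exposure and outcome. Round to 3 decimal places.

Let p₁ = 0.845, p₀ = 0.394.
Overall risk P(Y=1) = π·p₁ + (1−π)·p₀ = 0.392×0.845 + 0.608×0.394 = 0.57079.
Under exogeneity, PAF = [P(Y=1) − p₀] / P(Y=1).
PAF = (0.57079 − 0.394) / 0.57079 ≈ 0.3097

PAF ≈ 0.310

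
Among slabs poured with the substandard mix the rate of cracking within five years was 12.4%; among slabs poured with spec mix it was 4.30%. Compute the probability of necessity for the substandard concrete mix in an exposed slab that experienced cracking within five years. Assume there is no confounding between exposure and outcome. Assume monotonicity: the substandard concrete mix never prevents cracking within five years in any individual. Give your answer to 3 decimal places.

p₁ = 0.124, p₀ = 0.043.
Under exogeneity and monotonicity, PN = (p₁ − p₀) / p₁.
PN = (0.124 − 0.043) / 0.124 = 0.081 / 0.124 ≈ 0.6532

PN ≈ 0.653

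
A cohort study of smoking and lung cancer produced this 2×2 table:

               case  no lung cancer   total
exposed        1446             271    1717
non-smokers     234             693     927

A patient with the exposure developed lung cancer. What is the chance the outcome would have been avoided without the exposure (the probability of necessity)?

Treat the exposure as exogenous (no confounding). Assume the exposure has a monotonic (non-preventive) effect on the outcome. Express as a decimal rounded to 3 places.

p₁ = P(outcome | exposed) = 1446/1717 = 0.84217
p₀ = P(outcome | unexposed) = 234/927 = 0.25243
Under exogeneity and monotonicity, PN = (p₁ − p₀) / p₁.
PN = (0.84217 − 0.25243) / 0.84217 = 0.58974 / 0.84217 ≈ 0.7003

PN ≈ 0.700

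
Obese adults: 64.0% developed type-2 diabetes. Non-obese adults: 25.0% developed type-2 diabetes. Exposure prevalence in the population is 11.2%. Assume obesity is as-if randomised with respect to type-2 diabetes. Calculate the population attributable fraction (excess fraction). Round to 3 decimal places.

p₁ = 0.64, p₀ = 0.25.
Overall risk P(Y=1) = π·p₁ + (1−π)·p₀ = 0.112×0.64 + 0.888×0.25 = 0.29368.
Under exogeneity, PAF = [P(Y=1) − p₀] / P(Y=1).
PAF = (0.29368 − 0.25) / 0.29368 ≈ 0.1487

PAF ≈ 0.149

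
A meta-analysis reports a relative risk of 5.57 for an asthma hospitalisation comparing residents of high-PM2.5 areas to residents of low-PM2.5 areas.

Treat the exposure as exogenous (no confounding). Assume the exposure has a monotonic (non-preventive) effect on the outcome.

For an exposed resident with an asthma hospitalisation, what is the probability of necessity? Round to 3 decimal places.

Under exogeneity and monotonicity, PN = (RR − 1) / RR = 1 − 1/RR.
PN = (5.57 − 1) / 5.57 = 4.57 / 5.57 ≈ 0.8205

PN ≈ 0.820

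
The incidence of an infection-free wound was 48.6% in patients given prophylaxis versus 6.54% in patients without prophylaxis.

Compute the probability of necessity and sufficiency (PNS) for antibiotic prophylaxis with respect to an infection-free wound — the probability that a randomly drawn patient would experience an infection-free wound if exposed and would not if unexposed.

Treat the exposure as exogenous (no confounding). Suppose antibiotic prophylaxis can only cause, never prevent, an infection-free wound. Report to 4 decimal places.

p₁ = 0.486, p₀ = 0.0654.
Under exogeneity and monotonicity, PNS = p₁ − p₀.
PNS = 0.486 − 0.0654 = 0.4206

PNS ≈ 0.4206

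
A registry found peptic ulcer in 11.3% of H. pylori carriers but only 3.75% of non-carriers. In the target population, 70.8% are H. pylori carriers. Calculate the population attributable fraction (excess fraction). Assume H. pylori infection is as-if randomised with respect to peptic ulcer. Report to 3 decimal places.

p₁ = 0.113, p₀ = 0.0375.
Overall risk P(Y=1) = π·p₁ + (1−π)·p₀ = 0.708×0.113 + 0.292×0.0375 = 0.090954.
Under exogeneity, PAF = [P(Y=1) − p₀] / P(Y=1).
PAF = (0.090954 − 0.0375) / 0.090954 ≈ 0.5877

PAF ≈ 0.588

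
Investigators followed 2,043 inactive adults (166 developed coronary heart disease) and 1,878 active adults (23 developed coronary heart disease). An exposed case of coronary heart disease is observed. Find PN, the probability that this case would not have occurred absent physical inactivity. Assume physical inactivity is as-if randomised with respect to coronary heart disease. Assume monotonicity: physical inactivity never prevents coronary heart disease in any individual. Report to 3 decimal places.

p₁ = P(outcome | exposed) = 166/2043 = 0.081253
p₀ = P(outcome | unexposed) = 23/1878 = 0.012247
Under exogeneity and monotonicity, PN = (p₁ − p₀) / p₁.
PN = (0.081253 − 0.012247) / 0.081253 = 0.069006 / 0.081253 ≈ 0.8493

PN ≈ 0.849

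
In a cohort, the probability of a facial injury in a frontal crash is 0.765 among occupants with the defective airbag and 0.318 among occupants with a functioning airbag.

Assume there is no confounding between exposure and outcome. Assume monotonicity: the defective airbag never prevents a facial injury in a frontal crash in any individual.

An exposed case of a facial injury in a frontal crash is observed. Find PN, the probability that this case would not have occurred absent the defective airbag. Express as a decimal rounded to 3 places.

Let p₁ = 0.765, p₀ = 0.318.
Under exogeneity and monotonicity, PN = (p₁ − p₀) / p₁.
PN = (0.765 − 0.318) / 0.765 = 0.447 / 0.765 ≈ 0.5843

PN ≈ 0.584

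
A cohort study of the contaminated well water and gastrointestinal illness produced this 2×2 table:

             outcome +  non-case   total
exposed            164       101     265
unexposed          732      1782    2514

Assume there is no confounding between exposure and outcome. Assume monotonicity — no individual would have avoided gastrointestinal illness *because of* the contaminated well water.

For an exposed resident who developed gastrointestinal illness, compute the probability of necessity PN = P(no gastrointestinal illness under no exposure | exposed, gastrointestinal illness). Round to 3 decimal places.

p₁ = P(outcome | exposed) = 164/265 = 0.61887
p₀ = P(outcome | unexposed) = 732/2514 = 0.29117
Under exogeneity and monotonicity, PN = (p₁ − p₀)/p₁.
PN = (0.61887 − 0.29117) / 0.61887 ≈ 0.5295

PN ≈ 0.530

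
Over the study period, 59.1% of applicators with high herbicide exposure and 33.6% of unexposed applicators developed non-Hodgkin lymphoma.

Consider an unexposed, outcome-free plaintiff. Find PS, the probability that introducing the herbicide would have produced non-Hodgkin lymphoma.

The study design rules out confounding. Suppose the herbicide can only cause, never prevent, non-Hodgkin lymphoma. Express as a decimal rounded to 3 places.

PS ≈ 0.384

p₁ = 0.591, p₀ = 0.336.
Under exogeneity and monotonicity, PS = (p₁ − p₀) / (1 − p₀).
PS = (0.591 − 0.336) / (1 − 0.336) = 0.255 / 0.664 ≈ 0.3840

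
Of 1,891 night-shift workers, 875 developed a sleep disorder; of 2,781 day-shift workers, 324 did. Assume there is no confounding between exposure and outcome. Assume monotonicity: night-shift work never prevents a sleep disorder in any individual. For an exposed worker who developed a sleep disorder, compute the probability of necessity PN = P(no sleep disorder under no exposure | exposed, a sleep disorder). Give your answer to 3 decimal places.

p₁ = P(outcome | exposed) = 875/1891 = 0.46272
p₀ = P(outcome | unexposed) = 324/2781 = 0.1165
Under exogeneity and monotonicity, PN = (p₁ − p₀) / p₁.
PN = (0.46272 − 0.1165) / 0.46272 = 0.34621 / 0.46272 ≈ 0.7482

PN ≈ 0.748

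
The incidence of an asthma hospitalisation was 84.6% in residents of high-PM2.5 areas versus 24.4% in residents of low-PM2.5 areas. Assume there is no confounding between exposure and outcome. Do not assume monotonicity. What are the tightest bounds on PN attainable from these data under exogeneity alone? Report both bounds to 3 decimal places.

0.712 ≤ PN ≤ 0.894

p₁ = 0.846, p₀ = 0.244.
Under exogeneity alone the bounds on PN are max{0,(p₁−p₀)/p₁} ≤ PN ≤ min{1,(1−p₀)/p₁}.
  lower = (p₁ − p₀)/p₁ = 0.602 / 0.846 ≈ 0.7116
  upper = min{1, (1 − p₀)/p₁} = 0.756 / 0.846 ≈ 0.8936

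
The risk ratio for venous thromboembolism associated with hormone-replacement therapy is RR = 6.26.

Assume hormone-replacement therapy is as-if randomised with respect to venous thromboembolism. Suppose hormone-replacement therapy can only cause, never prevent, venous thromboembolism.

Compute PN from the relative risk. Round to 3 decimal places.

PN ≈ 0.840

Under exogeneity and monotonicity, PN = (RR − 1) / RR = 1 − 1/RR.
PN = (6.26 − 1) / 6.26 = 5.26 / 6.26 ≈ 0.8403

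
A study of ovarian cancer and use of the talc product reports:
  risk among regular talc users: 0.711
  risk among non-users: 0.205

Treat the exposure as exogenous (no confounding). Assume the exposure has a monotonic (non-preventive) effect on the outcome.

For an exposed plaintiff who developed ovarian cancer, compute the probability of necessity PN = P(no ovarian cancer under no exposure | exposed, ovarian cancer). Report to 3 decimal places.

PN ≈ 0.712

Let p₁ = 0.711, p₀ = 0.205.
Under exogeneity and monotonicity, PN = (p₁ − p₀) / p₁.
PN = (0.711 − 0.205) / 0.711 = 0.506 / 0.711 ≈ 0.7117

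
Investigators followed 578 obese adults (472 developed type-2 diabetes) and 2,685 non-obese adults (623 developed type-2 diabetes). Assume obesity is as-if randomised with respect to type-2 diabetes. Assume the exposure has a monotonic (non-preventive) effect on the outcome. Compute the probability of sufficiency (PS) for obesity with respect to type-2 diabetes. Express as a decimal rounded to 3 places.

p₁ = P(outcome | exposed) = 472/578 = 0.81661
p₀ = P(outcome | unexposed) = 623/2685 = 0.23203
Under exogeneity and monotonicity, PS = (p₁ − p₀) / (1 − p₀).
PS = (0.81661 − 0.23203) / (1 − 0.23203) = 0.58458 / 0.76797 ≈ 0.7612

PS ≈ 0.761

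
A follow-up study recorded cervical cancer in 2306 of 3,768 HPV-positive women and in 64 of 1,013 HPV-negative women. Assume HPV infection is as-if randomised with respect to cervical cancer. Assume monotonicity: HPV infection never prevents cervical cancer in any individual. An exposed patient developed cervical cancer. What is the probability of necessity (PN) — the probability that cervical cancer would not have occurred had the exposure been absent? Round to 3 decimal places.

p₁ = P(outcome | exposed) = 2306/3768 = 0.612
p₀ = P(outcome | unexposed) = 64/1013 = 0.063179
Under exogeneity and monotonicity, PN = (p₁ − p₀) / p₁.
PN = (0.612 − 0.063179) / 0.612 = 0.54882 / 0.612 ≈ 0.8968

PN ≈ 0.897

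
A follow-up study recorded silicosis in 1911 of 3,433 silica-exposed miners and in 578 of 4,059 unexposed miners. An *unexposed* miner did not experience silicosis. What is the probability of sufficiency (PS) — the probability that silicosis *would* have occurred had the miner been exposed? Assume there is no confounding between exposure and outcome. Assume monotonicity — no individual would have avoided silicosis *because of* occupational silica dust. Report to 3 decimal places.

PS ≈ 0.483

p₁ = P(outcome | exposed) = 1911/3433 = 0.55666
p₀ = P(outcome | unexposed) = 578/4059 = 0.1424
Under exogeneity and monotonicity, PS = (p₁ − p₀) / (1 − p₀).
PS = (0.55666 − 0.1424) / (1 − 0.1424) = 0.41426 / 0.8576 ≈ 0.4830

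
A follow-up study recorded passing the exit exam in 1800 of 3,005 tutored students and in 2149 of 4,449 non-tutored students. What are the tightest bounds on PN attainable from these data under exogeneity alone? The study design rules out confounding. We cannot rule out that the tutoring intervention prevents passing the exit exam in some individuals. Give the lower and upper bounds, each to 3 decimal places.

0.194 ≤ PN ≤ 0.863

p₁ = P(outcome | exposed) = 1800/3005 = 0.599
p₀ = P(outcome | unexposed) = 2149/4449 = 0.48303
Under exogeneity alone the bounds on PN are max{0,(p₁−p₀)/p₁} ≤ PN ≤ min{1,(1−p₀)/p₁}.
  lower = (p₁ − p₀)/p₁ = 0.11597 / 0.599 ≈ 0.1936
  upper = min{1, (1 − p₀)/p₁} = 0.51697 / 0.599 ≈ 0.8631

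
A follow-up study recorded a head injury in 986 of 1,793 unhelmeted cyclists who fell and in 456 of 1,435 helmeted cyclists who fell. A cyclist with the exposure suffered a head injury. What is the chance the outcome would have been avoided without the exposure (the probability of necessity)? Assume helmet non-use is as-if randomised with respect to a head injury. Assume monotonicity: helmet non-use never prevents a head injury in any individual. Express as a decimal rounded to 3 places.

p₁ = P(outcome | exposed) = 986/1793 = 0.54992
p₀ = P(outcome | unexposed) = 456/1435 = 0.31777
Under exogeneity and monotonicity, PN = (p₁ − p₀) / p₁.
PN = (0.54992 − 0.31777) / 0.54992 = 0.23215 / 0.54992 ≈ 0.4221

PN ≈ 0.422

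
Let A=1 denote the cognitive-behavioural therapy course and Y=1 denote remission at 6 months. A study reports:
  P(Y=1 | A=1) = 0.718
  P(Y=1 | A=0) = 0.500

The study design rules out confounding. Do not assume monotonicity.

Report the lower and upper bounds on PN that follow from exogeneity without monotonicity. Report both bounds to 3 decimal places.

0.304 ≤ PN ≤ 0.696

Let p₁ = 0.718, p₀ = 0.5.
Under exogeneity alone the bounds on PN are max{0,(p₁−p₀)/p₁} ≤ PN ≤ min{1,(1−p₀)/p₁}.
  lower = (p₁ − p₀)/p₁ = 0.218 / 0.718 ≈ 0.3036
  upper = min{1, (1 − p₀)/p₁} = 0.5 / 0.718 ≈ 0.6964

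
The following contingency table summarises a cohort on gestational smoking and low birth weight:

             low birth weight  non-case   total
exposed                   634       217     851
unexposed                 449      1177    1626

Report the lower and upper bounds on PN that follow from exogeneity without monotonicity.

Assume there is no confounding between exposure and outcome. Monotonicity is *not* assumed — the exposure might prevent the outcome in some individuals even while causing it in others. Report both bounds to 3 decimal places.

0.629 ≤ PN ≤ 0.972

p₁ = P(outcome | exposed) = 634/851 = 0.74501
p₀ = P(outcome | unexposed) = 449/1626 = 0.27614
Under exogeneity alone the bounds on PN are max{0,(p₁−p₀)/p₁} ≤ PN ≤ min{1,(1−p₀)/p₁}.
  lower = (p₁ − p₀)/p₁ = 0.46887 / 0.74501 ≈ 0.6293
  upper = min{1, (1 − p₀)/p₁} = 0.72386 / 0.74501 ≈ 0.9716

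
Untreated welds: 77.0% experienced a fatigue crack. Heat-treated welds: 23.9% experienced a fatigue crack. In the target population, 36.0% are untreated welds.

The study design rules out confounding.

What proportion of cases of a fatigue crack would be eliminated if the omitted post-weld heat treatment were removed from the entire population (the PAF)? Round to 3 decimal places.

p₁ = 0.77, p₀ = 0.239.
Overall risk P(Y=1) = π·p₁ + (1−π)·p₀ = 0.36×0.77 + 0.64×0.239 = 0.43016.
Under exogeneity, PAF = [P(Y=1) − p₀] / P(Y=1).
PAF = (0.43016 − 0.239) / 0.43016 ≈ 0.4444

PAF ≈ 0.444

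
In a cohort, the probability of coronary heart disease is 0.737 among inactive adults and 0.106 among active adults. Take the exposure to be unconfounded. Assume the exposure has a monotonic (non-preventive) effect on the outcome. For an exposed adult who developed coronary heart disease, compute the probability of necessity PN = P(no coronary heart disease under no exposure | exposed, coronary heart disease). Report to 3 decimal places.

Let p₁ = 0.737, p₀ = 0.106.
Under exogeneity and monotonicity, PN = (p₁ − p₀) / p₁.
PN = (0.737 − 0.106) / 0.737 = 0.631 / 0.737 ≈ 0.8562

PN ≈ 0.856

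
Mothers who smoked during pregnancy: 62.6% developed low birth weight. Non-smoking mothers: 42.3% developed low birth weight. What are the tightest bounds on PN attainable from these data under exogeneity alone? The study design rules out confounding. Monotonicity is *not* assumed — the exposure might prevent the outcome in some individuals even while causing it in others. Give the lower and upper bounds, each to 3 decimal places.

0.324 ≤ PN ≤ 0.922

p₁ = 0.626, p₀ = 0.423.
Under exogeneity alone the bounds on PN are max{0,(p₁−p₀)/p₁} ≤ PN ≤ min{1,(1−p₀)/p₁}.
  lower = (p₁ − p₀)/p₁ = 0.203 / 0.626 ≈ 0.3243
  upper = min{1, (1 − p₀)/p₁} = 0.577 / 0.626 ≈ 0.9217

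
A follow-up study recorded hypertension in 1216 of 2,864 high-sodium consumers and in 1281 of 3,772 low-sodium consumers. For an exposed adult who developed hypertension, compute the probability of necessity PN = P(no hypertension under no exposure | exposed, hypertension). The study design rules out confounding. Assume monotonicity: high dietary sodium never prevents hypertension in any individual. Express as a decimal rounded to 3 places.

PN ≈ 0.200

p₁ = P(outcome | exposed) = 1216/2864 = 0.42458
p₀ = P(outcome | unexposed) = 1281/3772 = 0.33961
Under exogeneity and monotonicity, PN = (p₁ − p₀) / p₁.
PN = (0.42458 − 0.33961) / 0.42458 = 0.084973 / 0.42458 ≈ 0.2001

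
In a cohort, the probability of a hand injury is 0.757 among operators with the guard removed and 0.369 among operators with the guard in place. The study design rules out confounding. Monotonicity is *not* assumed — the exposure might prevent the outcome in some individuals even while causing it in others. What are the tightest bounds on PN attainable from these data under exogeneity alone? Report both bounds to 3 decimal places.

0.513 ≤ PN ≤ 0.834

Let p₁ = 0.757, p₀ = 0.369.
Under exogeneity alone the bounds on PN are max{0,(p₁−p₀)/p₁} ≤ PN ≤ min{1,(1−p₀)/p₁}.
  lower = (p₁ − p₀)/p₁ = 0.388 / 0.757 ≈ 0.5125
  upper = min{1, (1 − p₀)/p₁} = 0.631 / 0.757 ≈ 0.8336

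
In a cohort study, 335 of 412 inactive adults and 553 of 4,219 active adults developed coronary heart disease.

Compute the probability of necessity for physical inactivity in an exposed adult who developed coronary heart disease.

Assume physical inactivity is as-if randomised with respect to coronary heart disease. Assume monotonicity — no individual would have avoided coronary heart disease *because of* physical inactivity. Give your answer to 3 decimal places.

p₁ = P(outcome | exposed) = 335/412 = 0.81311
p₀ = P(outcome | unexposed) = 553/4219 = 0.13107
Under exogeneity and monotonicity, PN = (p₁ − p₀) / p₁.
PN = (0.81311 − 0.13107) / 0.81311 = 0.68203 / 0.81311 ≈ 0.8388

PN ≈ 0.839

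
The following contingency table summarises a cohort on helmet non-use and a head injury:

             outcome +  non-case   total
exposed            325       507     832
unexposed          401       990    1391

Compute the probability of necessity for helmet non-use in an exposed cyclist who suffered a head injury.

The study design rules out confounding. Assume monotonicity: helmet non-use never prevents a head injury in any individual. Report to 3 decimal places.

p₁ = P(outcome | exposed) = 325/832 = 0.39062
p₀ = P(outcome | unexposed) = 401/1391 = 0.28828
Under exogeneity and monotonicity, PN = (p₁ − p₀)/p₁.
PN = (0.39062 − 0.28828) / 0.39062 ≈ 0.2620

PN ≈ 0.262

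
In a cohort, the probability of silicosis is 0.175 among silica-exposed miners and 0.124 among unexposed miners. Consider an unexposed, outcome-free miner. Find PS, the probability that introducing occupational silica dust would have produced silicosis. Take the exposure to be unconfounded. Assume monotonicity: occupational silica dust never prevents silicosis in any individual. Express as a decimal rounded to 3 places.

Let p₁ = 0.175, p₀ = 0.124.
Under exogeneity and monotonicity, PS = (p₁ − p₀) / (1 − p₀).
PS = (0.175 − 0.124) / (1 − 0.124) = 0.051 / 0.876 ≈ 0.0582

PS ≈ 0.058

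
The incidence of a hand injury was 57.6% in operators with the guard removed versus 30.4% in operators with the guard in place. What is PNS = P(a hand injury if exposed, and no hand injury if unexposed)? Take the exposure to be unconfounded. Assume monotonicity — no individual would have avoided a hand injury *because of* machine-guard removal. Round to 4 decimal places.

PNS ≈ 0.2720

p₁ = 0.576, p₀ = 0.304.
Under exogeneity and monotonicity, PNS = p₁ − p₀.
PNS = 0.576 − 0.304 = 0.272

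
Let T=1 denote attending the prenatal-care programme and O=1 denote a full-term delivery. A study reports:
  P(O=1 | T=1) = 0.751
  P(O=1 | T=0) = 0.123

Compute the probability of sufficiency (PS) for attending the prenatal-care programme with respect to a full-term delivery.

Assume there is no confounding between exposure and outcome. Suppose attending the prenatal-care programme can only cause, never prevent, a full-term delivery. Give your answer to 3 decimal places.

PS ≈ 0.716

Let p₁ = 0.751, p₀ = 0.123.
Under exogeneity and monotonicity, PS = (p₁ − p₀) / (1 − p₀).
PS = (0.751 − 0.123) / (1 − 0.123) = 0.628 / 0.877 ≈ 0.7161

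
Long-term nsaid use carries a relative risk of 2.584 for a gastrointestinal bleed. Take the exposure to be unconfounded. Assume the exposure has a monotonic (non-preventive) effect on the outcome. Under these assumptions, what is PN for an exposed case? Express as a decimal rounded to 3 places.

PN ≈ 0.613

Under exogeneity and monotonicity, PN = (RR − 1) / RR = 1 − 1/RR.
PN = (2.584 − 1) / 2.584 = 1.584 / 2.584 ≈ 0.6130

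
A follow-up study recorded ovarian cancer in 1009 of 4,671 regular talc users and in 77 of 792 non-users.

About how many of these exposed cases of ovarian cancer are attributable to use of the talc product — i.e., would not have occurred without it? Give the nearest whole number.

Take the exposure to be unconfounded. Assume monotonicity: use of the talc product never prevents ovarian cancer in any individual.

about 555 cases

p₁ = P(outcome | exposed) = 1009/4671 = 0.21601
p₀ = P(outcome | unexposed) = 77/792 = 0.097222
PN = (p₁ − p₀)/p₁ = (0.21601 − 0.097222) / 0.21601 ≈ 0.54993.
Attributable cases ≈ PN × (exposed cases) = 0.54993 × 1009 ≈ 554.88.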